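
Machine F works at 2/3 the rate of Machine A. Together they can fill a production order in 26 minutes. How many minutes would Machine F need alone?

Let Machine A's rate be r; then Machine F's rate is (2/3)r, so together (2/3 + 1)r = (5/3)r = 1/26.
Thus r = 3/130 per minute.
Machine A alone: 130/3 minutes; Machine F alone: 65 minutes.

65 minutes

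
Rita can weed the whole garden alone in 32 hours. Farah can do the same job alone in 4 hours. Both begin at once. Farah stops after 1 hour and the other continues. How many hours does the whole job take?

In the first 1 hour the combined rate is 9/32, so 9/32 of the job is done, leaving 23/32.
After Farah leaves the rate is 1/32 per hour; the remaining 23/32 takes 23 hours.
Total = 1 + 23 = 24 hours.

24 hours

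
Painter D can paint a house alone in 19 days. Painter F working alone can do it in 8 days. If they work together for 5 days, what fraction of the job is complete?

135/152

Combined rate: 1/19 + 1/8 = (8 + 19)/152 = 27/152 per day.
In 5 days they complete 5·27/152 = 135/152 of the job.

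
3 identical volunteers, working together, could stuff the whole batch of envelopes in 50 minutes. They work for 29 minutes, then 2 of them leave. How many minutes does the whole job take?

92 minutes

One volunteer does 1/150 of the job per minute.
After 29 minutes with 3 volunteers, 29/50 is done (21/50 left).
With 1 volunteer the rate is 1/150, so the rest takes 21/50 ÷ 1/150 = 63 minutes.
Total = 29 + 63 = 92 minutes.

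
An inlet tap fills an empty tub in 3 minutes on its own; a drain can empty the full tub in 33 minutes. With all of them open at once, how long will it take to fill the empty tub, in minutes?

33/10 minutes

Net rate = 1/3 − 1/33 = (11 − 1)/33 = 10/33 per minute.
Filling time = 1 ÷ (10/33) = 33/10 minutes.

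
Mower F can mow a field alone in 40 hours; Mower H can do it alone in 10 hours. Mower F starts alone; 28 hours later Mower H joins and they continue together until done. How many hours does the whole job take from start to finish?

152/5 hours

In 28 hours Mower F does 28/40 = 7/10 of the job, leaving 3/10.
Mower F and Mower H together work at 1/8 per hour, so finishing takes 3/10 ÷ 1/8 = 12/5 hours.
Total time = 28 + 12/5 = 152/5 hours.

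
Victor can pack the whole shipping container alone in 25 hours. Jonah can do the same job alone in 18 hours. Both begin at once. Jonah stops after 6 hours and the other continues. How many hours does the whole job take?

50/3 hours

In the first 6 hours the combined rate is 43/450, so 43/75 of the job is done, leaving 32/75.
After Jonah leaves the rate is 1/25 per hour; the remaining 32/75 takes 32/3 hours.
Total = 6 + 32/3 = 50/3 hours.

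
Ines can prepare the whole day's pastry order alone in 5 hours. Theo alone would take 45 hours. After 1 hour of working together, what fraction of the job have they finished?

2/9

Combined rate: 1/5 + 1/45 = (9 + 1)/45 = 10/45 = 2/9 per hour.
In 1 hour they complete 1·2/9 = 2/9 of the job.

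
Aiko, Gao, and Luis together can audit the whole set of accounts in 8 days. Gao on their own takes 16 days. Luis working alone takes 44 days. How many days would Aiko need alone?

Combined rate is 1/8 per day.
Known contribution: 1/16 + 1/44 = (11 + 4)/176 = 15/176 per day.
So Aiko's rate is 1/8 − 15/176 = 7/176, meaning 176/7 days alone.

176/7 days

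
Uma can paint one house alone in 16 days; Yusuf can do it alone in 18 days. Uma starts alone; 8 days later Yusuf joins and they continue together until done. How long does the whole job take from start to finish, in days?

208/17 days

In 8 days Uma does 8/16 = 1/2 of the job, leaving 1/2.
Uma and Yusuf together work at 17/144 per day, so finishing takes 1/2 ÷ 17/144 = 72/17 days.
Total time = 8 + 72/17 = 208/17 days.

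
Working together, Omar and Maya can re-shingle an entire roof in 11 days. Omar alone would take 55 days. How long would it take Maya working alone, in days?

55/4 days

Combined rate is 1/11 per day.
Known contribution: 1/55 per day.
So Maya's rate is 1/11 − 1/55 = 4/55, meaning 55/4 days alone.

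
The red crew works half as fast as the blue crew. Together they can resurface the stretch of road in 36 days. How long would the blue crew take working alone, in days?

54 days

Let the blue crew's rate be r; then the red crew's rate is (1/2)r, so together (1/2 + 1)r = (3/2)r = 1/36.
Thus r = 1/54 per day.
The blue crew alone: 54 days; the red crew alone: 108 days.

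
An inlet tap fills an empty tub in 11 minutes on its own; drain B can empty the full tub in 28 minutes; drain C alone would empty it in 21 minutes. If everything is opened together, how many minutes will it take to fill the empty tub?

132 minutes

Net rate = 1/11 − 1/28 − 1/21 = (84 − 33 − 44)/924 = 7/924 = 1/132 per minute.
Filling time = 1 ÷ (1/132) = 132 minutes.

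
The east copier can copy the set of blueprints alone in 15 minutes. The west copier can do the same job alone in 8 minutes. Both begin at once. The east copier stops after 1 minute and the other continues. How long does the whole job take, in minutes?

In the first 1 minute the combined rate is 23/120, so 23/120 of the job is done, leaving 97/120.
After the east copier leaves the rate is 1/8 per minute; the remaining 97/120 takes 97/15 minutes.
Total = 1 + 97/15 = 112/15 minutes.

112/15 minutes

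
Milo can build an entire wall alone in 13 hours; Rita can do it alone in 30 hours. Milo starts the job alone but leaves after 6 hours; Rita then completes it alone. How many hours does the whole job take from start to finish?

In 6 hours Milo does 6/13 of the job, leaving 7/13.
Rita works at 1/30 per hour, so finishing takes 7/13 ÷ 1/30 = 210/13 hours.
Total time = 6 + 210/13 = 288/13 hours.

288/13 hours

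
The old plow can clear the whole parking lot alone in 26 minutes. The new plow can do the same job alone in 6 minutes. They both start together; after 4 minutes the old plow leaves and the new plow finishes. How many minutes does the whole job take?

In the first 4 minutes the combined rate is 8/39, so 32/39 of the job is done, leaving 7/39.
After the old plow leaves the rate is 1/6 per minute; the remaining 7/39 takes 14/13 minutes.
Total = 4 + 14/13 = 66/13 minutes.

66/13 minutes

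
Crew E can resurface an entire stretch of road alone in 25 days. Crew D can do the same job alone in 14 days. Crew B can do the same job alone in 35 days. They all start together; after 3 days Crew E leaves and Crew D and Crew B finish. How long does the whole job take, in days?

44/5 days

In the first 3 days the combined rate is 7/50, so 21/50 of the job is done, leaving 29/50.
After Crew E leaves the rate is 1/10 per day; the remaining 29/50 takes 29/5 days.
Total = 3 + 29/5 = 44/5 days.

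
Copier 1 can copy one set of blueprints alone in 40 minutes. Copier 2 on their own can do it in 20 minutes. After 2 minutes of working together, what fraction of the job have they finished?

Combined rate: 1/40 + 1/20 = (1 + 2)/40 = 3/40 per minute.
In 2 minutes they complete 2·3/40 = 3/20 of the job.

3/20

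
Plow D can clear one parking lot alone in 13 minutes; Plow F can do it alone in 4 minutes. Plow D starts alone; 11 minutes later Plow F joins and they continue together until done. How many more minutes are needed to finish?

8/17 minutes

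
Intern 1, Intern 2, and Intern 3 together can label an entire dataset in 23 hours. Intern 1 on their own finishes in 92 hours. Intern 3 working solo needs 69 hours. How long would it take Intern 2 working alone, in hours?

Combined rate is 1/23 per hour.
Known contribution: 1/92 + 1/69 = (3 + 4)/276 = 7/276 per hour.
So Intern 2's rate is 1/23 − 7/276 = 5/276, meaning 276/5 hours alone.

276/5 hours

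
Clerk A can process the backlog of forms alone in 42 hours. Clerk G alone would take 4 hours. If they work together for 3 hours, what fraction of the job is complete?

23/28

Combined rate: 1/42 + 1/4 = (2 + 21)/84 = 23/84 per hour.
In 3 hours they complete 3·23/84 = 23/28 of the job.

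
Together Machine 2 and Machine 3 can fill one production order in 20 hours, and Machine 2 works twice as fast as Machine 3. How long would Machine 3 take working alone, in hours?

60 hours

Let Machine 3's rate be r; then Machine 2's rate is 2r, so together (2 + 1)r = 3r = 1/20.
Thus r = 1/60 per hour.
Machine 3 alone: 60 hours; Machine 2 alone: 30 hours.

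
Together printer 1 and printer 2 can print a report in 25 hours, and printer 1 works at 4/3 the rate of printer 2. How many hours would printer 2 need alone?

175/3 hours

Let printer 2's rate be r; then printer 1's rate is (4/3)r, so together (4/3 + 1)r = (7/3)r = 1/25.
Thus r = 3/175 per hour.
Printer 2 alone: 175/3 hours; printer 1 alone: 175/4 hours.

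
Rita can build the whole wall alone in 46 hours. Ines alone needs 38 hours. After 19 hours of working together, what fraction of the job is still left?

Combined rate: 1/46 + 1/38 = (19 + 23)/874 = 42/874 = 21/437 per hour.
In 19 hours they complete 19·21/437 = 21/23 of the job.
So 2/23 remains.

2/23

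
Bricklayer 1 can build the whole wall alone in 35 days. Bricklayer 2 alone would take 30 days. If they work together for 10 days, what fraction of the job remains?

8/21

Combined rate: 1/35 + 1/30 = (6 + 7)/210 = 13/210 per day.
In 10 days they complete 10·13/210 = 13/21 of the job.
So 8/21 remains.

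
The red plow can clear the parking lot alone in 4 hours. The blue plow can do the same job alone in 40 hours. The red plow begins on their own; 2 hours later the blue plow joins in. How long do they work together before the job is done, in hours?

In the first 2 hours the red plow alone does 2/4 = 1/2 of the job, leaving 1/2.
Once everyone is working, combined rate: 1/4 + 1/40 = (10 + 1)/40 = 11/40 per hour.
Remaining 1/2 at 11/40 per hour takes 20/11 hours.

20/11 hours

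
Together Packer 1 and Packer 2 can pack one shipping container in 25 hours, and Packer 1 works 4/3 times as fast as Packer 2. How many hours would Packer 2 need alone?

175/3 hours

Let Packer 2's rate be r; then Packer 1's rate is (4/3)r, so together (4/3 + 1)r = (7/3)r = 1/25.
Thus r = 3/175 per hour.
Packer 2 alone: 175/3 hours; Packer 1 alone: 175/4 hours.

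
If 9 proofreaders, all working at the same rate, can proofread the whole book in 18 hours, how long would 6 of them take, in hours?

Total work is 9·18 = 162 proofreader-hours.
With 6 proofreaders: 162/6 = 27 hours.

27 hours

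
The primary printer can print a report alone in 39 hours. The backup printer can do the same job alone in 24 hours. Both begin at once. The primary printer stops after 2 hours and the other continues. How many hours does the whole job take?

In the first 2 hours the combined rate is 7/104, so 7/52 of the job is done, leaving 45/52.
After the primary printer leaves the rate is 1/24 per hour; the remaining 45/52 takes 270/13 hours.
Total = 2 + 270/13 = 296/13 hours.

296/13 hours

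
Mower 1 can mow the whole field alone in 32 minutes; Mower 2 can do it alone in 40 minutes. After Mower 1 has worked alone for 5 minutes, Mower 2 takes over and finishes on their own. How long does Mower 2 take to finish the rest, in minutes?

135/4 minutes

In 5 minutes Mower 1 does 5/32 of the job, leaving 27/32.
Mower 2 works at 1/40 per minute, so finishing takes 27/32 ÷ 1/40 = 135/4 minutes.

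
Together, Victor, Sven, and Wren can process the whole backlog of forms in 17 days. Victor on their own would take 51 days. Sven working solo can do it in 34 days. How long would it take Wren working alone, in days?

102 days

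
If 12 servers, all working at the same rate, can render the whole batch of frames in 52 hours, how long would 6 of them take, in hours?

104 hours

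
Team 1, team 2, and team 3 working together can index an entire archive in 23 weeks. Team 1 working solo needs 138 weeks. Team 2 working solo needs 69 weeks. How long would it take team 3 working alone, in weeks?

46 weeks

Combined rate is 1/23 per week.
Known contribution: 1/138 + 1/69 = (1 + 2)/138 = 3/138 = 1/46 per week.
So team 3's rate is 1/23 − 1/46 = 1/46, meaning 46 weeks alone.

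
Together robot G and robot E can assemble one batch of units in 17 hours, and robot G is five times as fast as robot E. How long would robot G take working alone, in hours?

102/5 hours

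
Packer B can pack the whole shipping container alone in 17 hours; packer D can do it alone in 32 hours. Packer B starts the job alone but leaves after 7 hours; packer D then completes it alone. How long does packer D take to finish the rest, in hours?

320/17 hours

In 7 hours packer B does 7/17 of the job, leaving 10/17.
Packer D works at 1/32 per hour, so finishing takes 10/17 ÷ 1/32 = 320/17 hours.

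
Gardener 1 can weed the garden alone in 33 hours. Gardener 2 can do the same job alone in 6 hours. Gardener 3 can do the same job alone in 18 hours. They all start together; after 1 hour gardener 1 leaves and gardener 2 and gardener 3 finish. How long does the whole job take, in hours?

48/11 hours

In the first 1 hour the combined rate is 25/99, so 25/99 of the job is done, leaving 74/99.
After gardener 1 leaves the rate is 2/9 per hour; the remaining 74/99 takes 37/11 hours.
Total = 1 + 37/11 = 48/11 hours.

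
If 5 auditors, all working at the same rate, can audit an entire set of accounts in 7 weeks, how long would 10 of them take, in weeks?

7/2 weeks

Total work is 5·7 = 35 auditor-weeks.
With 10 auditors: 35/10 = 7/2 weeks.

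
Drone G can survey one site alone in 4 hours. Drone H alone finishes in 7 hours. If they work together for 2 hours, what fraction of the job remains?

Combined rate: 1/4 + 1/7 = (7 + 4)/28 = 11/28 per hour.
In 2 hours they complete 2·11/28 = 11/14 of the job.
So 3/14 remains.

3/14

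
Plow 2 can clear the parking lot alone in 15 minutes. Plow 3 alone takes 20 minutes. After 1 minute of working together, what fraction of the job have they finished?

Combined rate: 1/15 + 1/20 = (4 + 3)/60 = 7/60 per minute.
In 1 minute they complete 1·7/60 = 7/60 of the job.

7/60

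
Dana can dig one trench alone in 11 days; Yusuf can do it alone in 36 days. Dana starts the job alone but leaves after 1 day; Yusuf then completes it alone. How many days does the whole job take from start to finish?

In 1 day Dana does 1/11 of the job, leaving 10/11.
Yusuf works at 1/36 per day, so finishing takes 10/11 ÷ 1/36 = 360/11 days.
Total time = 1 + 360/11 = 371/11 days.

371/11 days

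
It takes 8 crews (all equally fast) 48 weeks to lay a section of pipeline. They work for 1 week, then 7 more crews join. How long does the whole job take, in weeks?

One crew does 1/384 of the job per week.
After 1 week with 8 crews, 1/48 is done (47/48 left).
With 15 crews the rate is 15/384 = 5/128, so the rest takes 47/48 ÷ 5/128 = 376/15 weeks.
Total = 1 + 376/15 = 391/15 weeks.

391/15 weeks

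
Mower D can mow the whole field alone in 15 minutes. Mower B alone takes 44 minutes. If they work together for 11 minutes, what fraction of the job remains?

1/60

Combined rate: 1/15 + 1/44 = (44 + 15)/660 = 59/660 per minute.
In 11 minutes they complete 11·59/660 = 59/60 of the job.
So 1/60 remains.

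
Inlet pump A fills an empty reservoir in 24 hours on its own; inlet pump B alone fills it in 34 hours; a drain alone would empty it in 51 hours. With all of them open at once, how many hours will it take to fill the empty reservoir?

136/7 hours

Net rate = 1/24 + 1/34 − 1/51 = (17 + 12 − 8)/408 = 21/408 = 7/136 per hour.
Filling time = 1 ÷ (7/136) = 136/7 hours.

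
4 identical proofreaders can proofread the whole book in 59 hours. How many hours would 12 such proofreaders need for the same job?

Total work is 4·59 = 236 proofreader-hours.
With 12 proofreaders: 236/12 = 59/3 hours.

59/3 hours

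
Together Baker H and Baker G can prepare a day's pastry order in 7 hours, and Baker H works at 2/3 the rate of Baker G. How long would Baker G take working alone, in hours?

Let Baker G's rate be r; then Baker H's rate is (2/3)r, so together (2/3 + 1)r = (5/3)r = 1/7.
Thus r = 3/35 per hour.
Baker G alone: 35/3 hours; Baker H alone: 35/2 hours.

35/3 hours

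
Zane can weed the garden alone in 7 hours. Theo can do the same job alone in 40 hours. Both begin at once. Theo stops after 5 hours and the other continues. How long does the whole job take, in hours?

In the first 5 hours the combined rate is 47/280, so 47/56 of the job is done, leaving 9/56.
After Theo leaves the rate is 1/7 per hour; the remaining 9/56 takes 9/8 hours.
Total = 5 + 9/8 = 49/8 hours.

49/8 hours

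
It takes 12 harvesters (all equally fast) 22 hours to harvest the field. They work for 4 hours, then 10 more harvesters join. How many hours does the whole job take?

152/11 hours

One harvester does 1/264 of the job per hour.
After 4 hours with 12 harvesters, 2/11 is done (9/11 left).
With 22 harvesters the rate is 22/264 = 1/12, so the rest takes 9/11 ÷ 1/12 = 108/11 hours.
Total = 4 + 108/11 = 152/11 hours.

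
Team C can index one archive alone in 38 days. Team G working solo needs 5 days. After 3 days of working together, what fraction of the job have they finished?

129/190

Combined rate: 1/38 + 1/5 = (5 + 38)/190 = 43/190 per day.
In 3 days they complete 3·43/190 = 129/190 of the job.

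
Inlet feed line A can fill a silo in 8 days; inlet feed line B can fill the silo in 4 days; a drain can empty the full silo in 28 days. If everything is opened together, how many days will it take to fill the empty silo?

Net rate = 1/8 + 1/4 − 1/28 = (7 + 14 − 2)/56 = 19/56 per day.
Filling time = 1 ÷ (19/56) = 56/19 days.

56/19 days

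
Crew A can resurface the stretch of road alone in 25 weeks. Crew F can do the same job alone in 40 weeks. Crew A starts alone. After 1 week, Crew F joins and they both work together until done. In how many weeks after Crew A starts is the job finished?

In the first 1 week Crew A alone does 1/25 of the job, leaving 24/25.
Once everyone is working, combined rate: 1/25 + 1/40 = (8 + 5)/200 = 13/200 per week.
Remaining 24/25 at 13/200 per week takes 192/13 weeks.
Total from the start = 1 + 192/13 = 205/13 weeks.

205/13 weeks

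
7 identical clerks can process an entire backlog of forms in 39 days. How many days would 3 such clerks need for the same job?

91 days

Total work is 7·39 = 273 clerk-days.
With 3 clerks: 273/3 = 91 days.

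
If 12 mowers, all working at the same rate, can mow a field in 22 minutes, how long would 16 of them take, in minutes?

Total work is 12·22 = 264 mower-minutes.
With 16 mowers: 264/16 = 33/2 minutes.

33/2 minutes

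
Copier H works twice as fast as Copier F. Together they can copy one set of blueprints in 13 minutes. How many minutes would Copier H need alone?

Let Copier F's rate be r; then Copier H's rate is 2r, so together (2 + 1)r = 3r = 1/13.
Thus r = 1/39 per minute.
Copier F alone: 39 minutes; Copier H alone: 39/2 minutes.

39/2 minutes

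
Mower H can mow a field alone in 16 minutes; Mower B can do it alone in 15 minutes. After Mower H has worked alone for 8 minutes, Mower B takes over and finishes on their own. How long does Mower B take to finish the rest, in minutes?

15/2 minutes

In 8 minutes Mower H does 8/16 = 1/2 of the job, leaving 1/2.
Mower B works at 1/15 per minute, so finishing takes 1/2 ÷ 1/15 = 15/2 minutes.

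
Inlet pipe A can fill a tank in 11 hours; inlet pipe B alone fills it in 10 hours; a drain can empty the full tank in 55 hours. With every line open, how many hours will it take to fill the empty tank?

110/19 hours

Net rate = 1/11 + 1/10 − 1/55 = (10 + 11 − 2)/110 = 19/110 per hour.
Filling time = 1 ÷ (19/110) = 110/19 hours.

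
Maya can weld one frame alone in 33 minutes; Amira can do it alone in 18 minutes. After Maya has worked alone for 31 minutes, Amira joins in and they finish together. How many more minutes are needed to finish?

In 31 minutes Maya does 31/33 of the job, leaving 2/33.
Maya and Amira together work at 17/198 per minute, so finishing takes 2/33 ÷ 17/198 = 12/17 minutes.

12/17 minutes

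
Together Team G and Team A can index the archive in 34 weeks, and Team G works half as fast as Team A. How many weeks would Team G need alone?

Let Team A's rate be r; then Team G's rate is (1/2)r, so together (1/2 + 1)r = (3/2)r = 1/34.
Thus r = 1/51 per week.
Team A alone: 51 weeks; Team G alone: 102 weeks.

102 weeks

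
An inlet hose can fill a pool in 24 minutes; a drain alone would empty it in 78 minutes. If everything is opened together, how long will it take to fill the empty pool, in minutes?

Net rate = 1/24 − 1/78 = (13 − 4)/312 = 9/312 = 3/104 per minute.
Filling time = 1 ÷ (3/104) = 104/3 minutes.

104/3 minutes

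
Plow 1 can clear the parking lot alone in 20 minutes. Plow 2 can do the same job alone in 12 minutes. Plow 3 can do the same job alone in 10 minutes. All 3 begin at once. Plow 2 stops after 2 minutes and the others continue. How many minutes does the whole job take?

50/9 minutes

In the first 2 minutes the combined rate is 7/30, so 7/15 of the job is done, leaving 8/15.
After plow 2 leaves the rate is 3/20 per minute; the remaining 8/15 takes 32/9 minutes.
Total = 2 + 32/9 = 50/9 minutes.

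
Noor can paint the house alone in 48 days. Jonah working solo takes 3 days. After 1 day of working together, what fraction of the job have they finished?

Combined rate: 1/48 + 1/3 = (1 + 16)/48 = 17/48 per day.
In 1 day they complete 1·17/48 = 17/48 of the job.

17/48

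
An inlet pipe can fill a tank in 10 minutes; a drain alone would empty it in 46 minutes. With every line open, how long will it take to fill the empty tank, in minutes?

115/9 minutes

Net rate = 1/10 − 1/46 = (23 − 5)/230 = 18/230 = 9/115 per minute.
Filling time = 1 ÷ (9/115) = 115/9 minutes.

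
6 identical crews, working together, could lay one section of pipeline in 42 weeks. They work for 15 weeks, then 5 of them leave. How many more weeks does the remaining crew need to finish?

One crew does 1/252 of the job per week.
After 15 weeks with 6 crews, 5/14 is done (9/14 left).
With 1 crew the rate is 1/252, so the rest takes 9/14 ÷ 1/252 = 162 weeks.

162 weeks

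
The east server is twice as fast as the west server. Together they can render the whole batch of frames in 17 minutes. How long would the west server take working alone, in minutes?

51 minutes

Let the west server's rate be r; then the east server's rate is 2r, so together (2 + 1)r = 3r = 1/17.
Thus r = 1/51 per minute.
The west server alone: 51 minutes; the east server alone: 51/2 minutes.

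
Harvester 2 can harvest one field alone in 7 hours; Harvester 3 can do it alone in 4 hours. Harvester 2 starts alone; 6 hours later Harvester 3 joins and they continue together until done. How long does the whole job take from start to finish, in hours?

70/11 hours

In 6 hours Harvester 2 does 6/7 of the job, leaving 1/7.
Harvester 2 and Harvester 3 together work at 11/28 per hour, so finishing takes 1/7 ÷ 11/28 = 4/11 hours.
Total time = 6 + 4/11 = 70/11 hours.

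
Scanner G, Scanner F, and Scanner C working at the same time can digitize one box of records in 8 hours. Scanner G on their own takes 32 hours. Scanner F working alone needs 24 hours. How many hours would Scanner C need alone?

Combined rate is 1/8 per hour.
Known contribution: 1/32 + 1/24 = (3 + 4)/96 = 7/96 per hour.
So Scanner C's rate is 1/8 − 7/96 = 5/96, meaning 96/5 hours alone.

96/5 hours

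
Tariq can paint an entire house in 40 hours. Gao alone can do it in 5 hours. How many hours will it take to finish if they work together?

40/9 hours

Combined rate: 1/40 + 1/5 = (1 + 8)/40 = 9/40 per hour.
Time = 1 ÷ (9/40) = 40/9 hours.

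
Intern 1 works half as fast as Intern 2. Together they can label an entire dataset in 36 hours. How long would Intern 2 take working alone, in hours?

Let Intern 2's rate be r; then Intern 1's rate is (1/2)r, so together (1/2 + 1)r = (3/2)r = 1/36.
Thus r = 1/54 per hour.
Intern 2 alone: 54 hours; Intern 1 alone: 108 hours.

54 hours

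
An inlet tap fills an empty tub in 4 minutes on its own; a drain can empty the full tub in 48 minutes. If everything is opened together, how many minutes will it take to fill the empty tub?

48/11 minutes

Net rate = 1/4 − 1/48 = (12 − 1)/48 = 11/48 per minute.
Filling time = 1 ÷ (11/48) = 48/11 minutes.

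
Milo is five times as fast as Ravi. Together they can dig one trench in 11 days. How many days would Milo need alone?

66/5 days

Let Ravi's rate be r; then Milo's rate is 5r, so together (5 + 1)r = 6r = 1/11.
Thus r = 1/66 per day.
Ravi alone: 66 days; Milo alone: 66/5 days.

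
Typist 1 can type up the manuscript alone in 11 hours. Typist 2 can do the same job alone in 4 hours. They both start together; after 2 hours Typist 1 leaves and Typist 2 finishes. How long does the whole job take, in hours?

In the first 2 hours the combined rate is 15/44, so 15/22 of the job is done, leaving 7/22.
After Typist 1 leaves the rate is 1/4 per hour; the remaining 7/22 takes 14/11 hours.
Total = 2 + 14/11 = 36/11 hours.

36/11 hours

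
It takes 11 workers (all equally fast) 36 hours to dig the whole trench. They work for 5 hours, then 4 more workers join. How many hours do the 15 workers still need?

One worker does 1/396 of the job per hour.
After 5 hours with 11 workers, 5/36 is done (31/36 left).
With 15 workers the rate is 15/396 = 5/132, so the rest takes 31/36 ÷ 5/132 = 341/15 hours.

341/15 hours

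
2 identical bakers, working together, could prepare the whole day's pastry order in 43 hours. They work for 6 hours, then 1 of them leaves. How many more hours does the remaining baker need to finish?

One baker does 1/86 of the job per hour.
After 6 hours with 2 bakers, 6/43 is done (37/43 left).
With 1 baker the rate is 1/86, so the rest takes 37/43 ÷ 1/86 = 74 hours.

74 hours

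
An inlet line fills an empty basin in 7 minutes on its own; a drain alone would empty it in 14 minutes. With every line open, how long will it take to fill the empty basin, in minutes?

14 minutes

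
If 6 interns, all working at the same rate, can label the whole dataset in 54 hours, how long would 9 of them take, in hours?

36 hours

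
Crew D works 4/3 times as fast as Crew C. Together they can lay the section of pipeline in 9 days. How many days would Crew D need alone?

63/4 days

Let Crew C's rate be r; then Crew D's rate is (4/3)r, so together (4/3 + 1)r = (7/3)r = 1/9.
Thus r = 1/21 per day.
Crew C alone: 21 days; Crew D alone: 63/4 days.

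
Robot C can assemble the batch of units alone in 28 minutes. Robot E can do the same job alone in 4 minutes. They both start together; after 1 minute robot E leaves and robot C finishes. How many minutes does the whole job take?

In the first 1 minute the combined rate is 2/7, so 2/7 of the job is done, leaving 5/7.
After robot E leaves the rate is 1/28 per minute; the remaining 5/7 takes 20 minutes.
Total = 1 + 20 = 21 minutes.

21 minutes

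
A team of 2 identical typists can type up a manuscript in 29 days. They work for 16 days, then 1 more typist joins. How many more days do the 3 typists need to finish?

One typist does 1/58 of the job per day.
After 16 days with 2 typists, 16/29 is done (13/29 left).
With 3 typists the rate is 3/58, so the rest takes 13/29 ÷ 3/58 = 26/3 days.

26/3 days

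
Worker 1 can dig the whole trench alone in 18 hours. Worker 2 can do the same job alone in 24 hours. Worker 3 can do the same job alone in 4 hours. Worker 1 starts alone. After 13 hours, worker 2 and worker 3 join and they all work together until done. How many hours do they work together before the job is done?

In the first 13 hours worker 1 alone does 13/18 of the job, leaving 5/18.
Once everyone is working, combined rate: 1/18 + 1/24 + 1/4 = (4 + 3 + 18)/72 = 25/72 per hour.
Remaining 5/18 at 25/72 per hour takes 4/5 hours.

4/5 hours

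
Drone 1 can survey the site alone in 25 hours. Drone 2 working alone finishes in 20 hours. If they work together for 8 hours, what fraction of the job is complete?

18/25

Combined rate: 1/25 + 1/20 = (4 + 5)/100 = 9/100 per hour.
In 8 hours they complete 8·9/100 = 18/25 of the job.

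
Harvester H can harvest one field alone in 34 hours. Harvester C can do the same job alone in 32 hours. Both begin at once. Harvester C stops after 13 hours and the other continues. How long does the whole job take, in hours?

323/16 hours

In the first 13 hours the combined rate is 33/544, so 429/544 of the job is done, leaving 115/544.
After Harvester C leaves the rate is 1/34 per hour; the remaining 115/544 takes 115/16 hours.
Total = 13 + 115/16 = 323/16 hours.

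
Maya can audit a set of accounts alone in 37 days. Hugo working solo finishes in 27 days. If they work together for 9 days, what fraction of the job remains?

47/111

Combined rate: 1/37 + 1/27 = (27 + 37)/999 = 64/999 per day.
In 9 days they complete 9·64/999 = 64/111 of the job.
So 47/111 remains.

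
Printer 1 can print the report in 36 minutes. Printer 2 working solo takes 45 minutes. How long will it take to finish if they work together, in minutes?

20 minutes

Combined rate: 1/36 + 1/45 = (5 + 4)/180 = 9/180 = 1/20 per minute.
Time = 1 ÷ (1/20) = 20 minutes.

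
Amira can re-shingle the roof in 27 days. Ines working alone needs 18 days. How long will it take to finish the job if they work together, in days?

Combined rate: 1/27 + 1/18 = (2 + 3)/54 = 5/54 per day.
Time = 1 ÷ (5/54) = 54/5 days.

54/5 days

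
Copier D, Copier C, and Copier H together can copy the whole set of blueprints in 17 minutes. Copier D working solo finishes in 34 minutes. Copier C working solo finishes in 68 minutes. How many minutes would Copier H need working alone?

Combined rate is 1/17 per minute.
Known contribution: 1/34 + 1/68 = (2 + 1)/68 = 3/68 per minute.
So Copier H's rate is 1/17 − 3/68 = 1/68, meaning 68 minutes alone.

68 minutes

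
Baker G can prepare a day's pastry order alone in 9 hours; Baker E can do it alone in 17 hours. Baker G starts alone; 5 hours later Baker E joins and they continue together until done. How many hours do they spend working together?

34/13 hours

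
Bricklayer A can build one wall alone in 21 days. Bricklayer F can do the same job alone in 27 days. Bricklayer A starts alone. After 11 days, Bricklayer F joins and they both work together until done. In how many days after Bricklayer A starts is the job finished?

In the first 11 days Bricklayer A alone does 11/21 of the job, leaving 10/21.
Once everyone is working, combined rate: 1/21 + 1/27 = (9 + 7)/189 = 16/189 per day.
Remaining 10/21 at 16/189 per day takes 45/8 days.
Total from the start = 11 + 45/8 = 133/8 days.

133/8 days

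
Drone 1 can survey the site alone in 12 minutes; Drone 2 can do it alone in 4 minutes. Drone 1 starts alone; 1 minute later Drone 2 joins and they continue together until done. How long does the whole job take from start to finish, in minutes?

In 1 minute Drone 1 does 1/12 of the job, leaving 11/12.
Drone 1 and Drone 2 together work at 1/3 per minute, so finishing takes 11/12 ÷ 1/3 = 11/4 minutes.
Total time = 1 + 11/4 = 15/4 minutes.

15/4 minutes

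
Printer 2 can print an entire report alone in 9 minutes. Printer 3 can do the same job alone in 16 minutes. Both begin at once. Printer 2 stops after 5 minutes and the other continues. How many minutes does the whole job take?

64/9 minutes

In the first 5 minutes the combined rate is 25/144, so 125/144 of the job is done, leaving 19/144.
After printer 2 leaves the rate is 1/16 per minute; the remaining 19/144 takes 19/9 minutes.
Total = 5 + 19/9 = 64/9 minutes.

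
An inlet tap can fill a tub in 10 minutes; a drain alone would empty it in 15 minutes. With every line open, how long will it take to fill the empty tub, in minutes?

Net rate = 1/10 − 1/15 = (3 − 2)/30 = 1/30 per minute.
Filling time = 1 ÷ (1/30) = 30 minutes.

30 minutes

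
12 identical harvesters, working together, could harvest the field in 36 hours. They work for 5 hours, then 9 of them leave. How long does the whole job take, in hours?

129 hours

One harvester does 1/432 of the job per hour.
After 5 hours with 12 harvesters, 5/36 is done (31/36 left).
With 3 harvesters the rate is 3/432 = 1/144, so the rest takes 31/36 ÷ 1/144 = 124 hours.
Total = 5 + 124 = 129 hours.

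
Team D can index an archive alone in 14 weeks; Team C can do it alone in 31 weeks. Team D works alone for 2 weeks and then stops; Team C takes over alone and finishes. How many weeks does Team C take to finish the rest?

186/7 weeks

In 2 weeks Team D does 2/14 = 1/7 of the job, leaving 6/7.
Team C works at 1/31 per week, so finishing takes 6/7 ÷ 1/31 = 186/7 weeks.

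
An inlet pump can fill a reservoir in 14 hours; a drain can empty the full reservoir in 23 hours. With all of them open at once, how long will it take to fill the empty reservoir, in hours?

322/9 hours

Net rate = 1/14 − 1/23 = (23 − 14)/322 = 9/322 per hour.
Filling time = 1 ÷ (9/322) = 322/9 hours.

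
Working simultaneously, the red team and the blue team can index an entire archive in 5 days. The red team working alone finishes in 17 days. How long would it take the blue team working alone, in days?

Combined rate is 1/5 per day.
Known contribution: 1/17 per day.
So the blue team's rate is 1/5 − 1/17 = 12/85, meaning 85/12 days alone.

85/12 days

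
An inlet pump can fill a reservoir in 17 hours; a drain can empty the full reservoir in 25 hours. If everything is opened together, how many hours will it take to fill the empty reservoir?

Net rate = 1/17 − 1/25 = (25 − 17)/425 = 8/425 per hour.
Filling time = 1 ÷ (8/425) = 425/8 hours.

425/8 hours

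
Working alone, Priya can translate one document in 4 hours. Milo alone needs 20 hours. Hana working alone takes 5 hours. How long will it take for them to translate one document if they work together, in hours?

Combined rate: 1/4 + 1/20 + 1/5 = (5 + 1 + 4)/20 = 10/20 = 1/2 per hour.
Time = 1 ÷ (1/2) = 2 hours.

2 hours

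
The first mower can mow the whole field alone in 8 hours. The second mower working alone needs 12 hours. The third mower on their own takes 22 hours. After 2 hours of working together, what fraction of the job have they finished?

67/132

Combined rate: 1/8 + 1/12 + 1/22 = (33 + 22 + 12)/264 = 67/264 per hour.
In 2 hours they complete 2·67/264 = 67/132 of the job.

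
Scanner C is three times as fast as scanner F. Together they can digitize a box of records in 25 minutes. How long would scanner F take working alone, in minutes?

100 minutes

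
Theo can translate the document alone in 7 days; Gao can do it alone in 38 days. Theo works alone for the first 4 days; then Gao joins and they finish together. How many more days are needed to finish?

38/15 days

In 4 days Theo does 4/7 of the job, leaving 3/7.
Theo and Gao together work at 45/266 per day, so finishing takes 3/7 ÷ 45/266 = 38/15 days.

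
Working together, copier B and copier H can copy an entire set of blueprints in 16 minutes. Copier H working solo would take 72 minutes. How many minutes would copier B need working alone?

144/7 minutes

Combined rate is 1/16 per minute.
Known contribution: 1/72 per minute.
So copier B's rate is 1/16 − 1/72 = 7/144, meaning 144/7 minutes alone.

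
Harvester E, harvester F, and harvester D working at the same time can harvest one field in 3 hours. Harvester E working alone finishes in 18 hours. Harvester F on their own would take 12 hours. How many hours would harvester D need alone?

36/7 hours

Combined rate is 1/3 per hour.
Known contribution: 1/18 + 1/12 = (2 + 3)/36 = 5/36 per hour.
So harvester D's rate is 1/3 − 5/36 = 7/36, meaning 36/7 hours alone.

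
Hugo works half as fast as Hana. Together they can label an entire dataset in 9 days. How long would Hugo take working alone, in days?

27 days

Let Hana's rate be r; then Hugo's rate is (1/2)r, so together (1/2 + 1)r = (3/2)r = 1/9.
Thus r = 2/27 per day.
Hana alone: 27/2 days; Hugo alone: 27 days.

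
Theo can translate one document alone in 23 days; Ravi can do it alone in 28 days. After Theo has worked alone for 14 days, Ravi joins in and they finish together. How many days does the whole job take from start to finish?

322/17 days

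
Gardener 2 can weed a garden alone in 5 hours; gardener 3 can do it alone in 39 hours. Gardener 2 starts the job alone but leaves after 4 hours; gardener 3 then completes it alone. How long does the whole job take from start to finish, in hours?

In 4 hours gardener 2 does 4/5 of the job, leaving 1/5.
Gardener 3 works at 1/39 per hour, so finishing takes 1/5 ÷ 1/39 = 39/5 hours.
Total time = 4 + 39/5 = 59/5 hours.

59/5 hours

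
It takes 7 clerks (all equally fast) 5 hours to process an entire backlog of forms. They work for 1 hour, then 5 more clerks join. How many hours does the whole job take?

10/3 hours

One clerk does 1/35 of the job per hour.
After 1 hour with 7 clerks, 1/5 is done (4/5 left).
With 12 clerks the rate is 12/35, so the rest takes 4/5 ÷ 12/35 = 7/3 hours.
Total = 1 + 7/3 = 10/3 hours.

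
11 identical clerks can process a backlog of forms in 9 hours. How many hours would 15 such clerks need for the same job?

33/5 hours

Total work is 11·9 = 99 clerk-hours.
With 15 clerks: 99/15 = 33/5 hours.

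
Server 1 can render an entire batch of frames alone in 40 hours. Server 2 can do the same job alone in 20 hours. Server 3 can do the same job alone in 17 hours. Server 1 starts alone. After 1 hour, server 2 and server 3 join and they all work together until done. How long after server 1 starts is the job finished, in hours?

58/7 hours

In the first 1 hour server 1 alone does 1/40 of the job, leaving 39/40.
Once everyone is working, combined rate: 1/40 + 1/20 + 1/17 = (17 + 34 + 40)/680 = 91/680 per hour.
Remaining 39/40 at 91/680 per hour takes 51/7 hours.
Total from the start = 1 + 51/7 = 58/7 hours.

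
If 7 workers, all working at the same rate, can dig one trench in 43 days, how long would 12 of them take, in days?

301/12 days

Total work is 7·43 = 301 worker-days.
With 12 workers: 301/12 days.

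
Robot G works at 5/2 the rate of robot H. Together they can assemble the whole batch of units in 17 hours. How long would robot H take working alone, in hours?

Let robot H's rate be r; then robot G's rate is (5/2)r, so together (5/2 + 1)r = (7/2)r = 1/17.
Thus r = 2/119 per hour.
Robot H alone: 119/2 hours; robot G alone: 119/5 hours.

119/2 hours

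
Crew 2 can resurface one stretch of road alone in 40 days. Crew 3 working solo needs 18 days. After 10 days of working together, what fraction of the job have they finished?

29/36

Combined rate: 1/40 + 1/18 = (9 + 20)/360 = 29/360 per day.
In 10 days they complete 10·29/360 = 29/36 of the job.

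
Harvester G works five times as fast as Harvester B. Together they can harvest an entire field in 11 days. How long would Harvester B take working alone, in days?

Let Harvester B's rate be r; then Harvester G's rate is 5r, so together (5 + 1)r = 6r = 1/11.
Thus r = 1/66 per day.
Harvester B alone: 66 days; Harvester G alone: 66/5 days.

66 days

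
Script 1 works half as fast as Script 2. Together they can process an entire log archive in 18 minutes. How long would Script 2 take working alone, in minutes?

Let Script 2's rate be r; then Script 1's rate is (1/2)r, so together (1/2 + 1)r = (3/2)r = 1/18.
Thus r = 1/27 per minute.
Script 2 alone: 27 minutes; Script 1 alone: 54 minutes.

27 minutes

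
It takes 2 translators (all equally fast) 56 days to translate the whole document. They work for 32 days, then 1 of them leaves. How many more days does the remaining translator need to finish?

One translator does 1/112 of the job per day.
After 32 days with 2 translators, 4/7 is done (3/7 left).
With 1 translator the rate is 1/112, so the rest takes 3/7 ÷ 1/112 = 48 days.

48 days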